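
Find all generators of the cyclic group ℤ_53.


g generates ℤ_n iff gcd(g,n) = 1
Prime factors of 53: 53
Generators are g ∈ {1,...,52} not divisible by any of these primes.
Generators: {1, 2, 3, 4, 5, 6, 7, 8, 9, 10, 11, 12, 13, 14, 15, 16, 17, 18, 19, 20, 21, 22, 23, 24, 25, 26, 27, 28, 29, 30, 31, 32, 33, 34, 35, 36, 37, 38, 39, 40, 41, 42, 43, 44, 45, 46, 47, 48, 49, 50, 51, 52}
Number of generators = φ(53) = 52

Generators of ℤ_53 = {1, 2, 3, 4, 5, 6, 7, 8, 9, 10, 11, 12, 13, 14, 15, 16, 17, 18, 19, 20, 21, 22, 23, 24, 25, 26, 27, 28, 29, 30, 31, 32, 33, 34, 35, 36, 37, 38, 39, 40, 41, 42, 43, 44, 45, 46, 47, 48, 49, 50, 51, 52}


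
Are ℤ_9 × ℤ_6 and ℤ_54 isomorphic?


Comparing ℤ_9 × ℤ_6 and ℤ_54:
gcd(9,6) = 3 ≠ 1. Max element order in ℤ_9×ℤ_6 is lcm(9,6) = 18 < 54, so it has no element of order 54

No, ℤ_9 × ℤ_6 ≇ ℤ_54


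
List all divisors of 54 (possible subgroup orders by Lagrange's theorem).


Lagrange's theorem: |H| divides |G|
|G| = 54
Divisors of 54: 1, 2, 3, 6, 9, 18, 27, 54

Possible subgroup orders: {1, 2, 3, 6, 9, 18, 27, 54}


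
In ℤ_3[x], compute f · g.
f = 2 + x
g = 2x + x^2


Expand and collect like terms; reduce coefficients mod 3:
x^0: 2·0 = 0 ≡ 0 (mod 3)
x^1: 2·2 + 1·0 = 4 ≡ 1 (mod 3)
x^2: 2·1 + 1·2 = 4 ≡ 1 (mod 3)
x^3: 1·1 = 1 ≡ 1 (mod 3)
Result: x + x^2 + x^3

f · g = x + x^2 + x^3


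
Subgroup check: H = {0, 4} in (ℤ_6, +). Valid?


Subgroup test for H = {0, 4} in (ℤ_6, +):
(1) 0 ∈ H? Yes
(2) Closure: for all a,b ∈ H, (a+b) mod 6 ∈ H? No  [counterexample: 4 + 4 = 2 ∉ H]
(3) Inverses: for all a ∈ H, -a mod 6 ∈ H? No

No, H is not a subgroup of ℤ_6


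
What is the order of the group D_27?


|D_n| = 2n (n rotations and n reflections)
|D_27| = 2×27 = 54

|D_27| = 54


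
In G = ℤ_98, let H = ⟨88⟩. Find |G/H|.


|⟨88⟩| = n / gcd(88, 98) = 98 / 2 = 49
H is normal (ℤ_98 is abelian).
|G/H| = |G| / |H| = 98 / 49 = 2

|G/H| = 2


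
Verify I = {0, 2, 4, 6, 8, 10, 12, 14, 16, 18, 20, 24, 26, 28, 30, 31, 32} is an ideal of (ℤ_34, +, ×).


Check ideal conditions for I = {0, 2, 4, 6, 8, 10, 12, 14, 16, 18, 20, 24, 26, 28, 30, 31, 32} in ℤ_34:
(1) I is an additive subgroup? No
(2) For r ∈ ℤ_34 and a ∈ I: r·a ∈ I? No  [counterexample: r=2, a=28, r·a mod 34 = 22 ∉ I]

No, I is not an ideal of ℤ_34


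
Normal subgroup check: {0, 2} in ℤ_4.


H = {0, 2} in ℤ_4
ℤ_4 is abelian; every subgroup of an abelian group is normal

Yes, normal subgroup


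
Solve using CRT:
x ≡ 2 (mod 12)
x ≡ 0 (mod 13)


m₁ = 12, m₂ = 13, gcd = 1, so CRT applies. M = m₁·m₂ = 156
Let M₁ = M/m₁ = 13, M₂ = M/m₂ = 12
Find y₁ ≡ M₁⁻¹ (mod m₁): 13⁻¹ ≡ 1 (mod 12)
Find y₂ ≡ M₂⁻¹ (mod m₂): 12⁻¹ ≡ 12 (mod 13)
x = a₁·M₁·y₁ + a₂·M₂·y₂ = 2·13·1 + 0·12·12 = 26
Reduce mod 156: x ≡ 26
Check: 26 mod 12 = 2 ✓, 26 mod 13 = 0 ✓

x ≡ 26 (mod 156)


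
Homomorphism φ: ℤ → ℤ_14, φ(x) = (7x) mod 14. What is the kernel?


Kernel = preimage of identity
ker(φ) = {x ∈ ℤ : 7x ≡ 0 (mod 14)}. gcd(7,14) = 7, so 7x ≡ 0 (mod 14) ⟺ x ≡ 0 (mod 14/7 = 2). Hence ker(φ) = 2ℤ

ker(φ) = 2ℤ


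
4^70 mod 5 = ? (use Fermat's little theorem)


Fermat's little theorem: if p is prime and gcd(a,p)=1, then a^(p-1) ≡ 1 (mod p)
p = 5 is prime, gcd(4,5) = 1
Reduce exponent: 70 mod 4 = 2
So 4^70 ≡ 4^2 (mod 5)
4^2 mod 5 = 1

4^70 ≡ 1 (mod 5)


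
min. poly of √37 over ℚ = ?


√37 satisfies x² - 37 = 0, irreducible over ℚ since 37 is squarefree

Minimal polynomial: x² - 37


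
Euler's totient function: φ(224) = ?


Factor n: 224 = 2^5 × 7
φ(n) = n · ∏(1 - 1/p) over distinct primes p | n
φ(224) = 224 · (1 - 1/2) · (1 - 1/7) = 96

φ(224) = 96


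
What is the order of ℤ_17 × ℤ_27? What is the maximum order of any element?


|ℤ_17 × ℤ_27| = 17 × 27 = 459
Max element order = lcm(17,27) = 459
Cyclic? Yes (gcd=1)

|ℤ_17×ℤ_27| = 459, max element order = 459


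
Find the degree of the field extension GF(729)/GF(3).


GF(729) = GF(3^6), so the extension degree is 6

[GF(729)/GF(3)] = 6


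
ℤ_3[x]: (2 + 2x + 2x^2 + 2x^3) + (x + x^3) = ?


Add coefficients mod 3:
x^0: 2 + 0 = 2 (mod 3)
x^1: 2 + 1 = 0 (mod 3)
x^2: 2 + 0 = 2 (mod 3)
x^3: 2 + 1 = 0 (mod 3)
Result: 2 + 2x^2

f + g = 2 + 2x^2


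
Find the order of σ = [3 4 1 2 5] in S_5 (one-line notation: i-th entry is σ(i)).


Cycle decomposition: (1 3) (2 4)
Cycle lengths: 2, 2
Order = lcm(2, 2) = 2

ord(σ) = 2


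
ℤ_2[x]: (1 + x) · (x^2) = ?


Expand and collect like terms; reduce coefficients mod 2:
x^0: 1·0 = 0 ≡ 0 (mod 2)
x^1: 1·0 + 1·0 = 0 ≡ 0 (mod 2)
x^2: 1·1 + 1·0 = 1 ≡ 1 (mod 2)
x^3: 1·1 = 1 ≡ 1 (mod 2)
Result: x^2 + x^3

f · g = x^2 + x^3


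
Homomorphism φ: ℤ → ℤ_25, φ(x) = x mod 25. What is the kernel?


Kernel = preimage of identity
ker(φ) = {x ∈ ℤ : x ≡ 0 (mod 25)} = 25ℤ = {0, ±25, ±50, ...}

ker(φ) = 25ℤ


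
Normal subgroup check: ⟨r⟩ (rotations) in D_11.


H = ⟨r⟩ (rotations) in D_11
The rotation subgroup ⟨r⟩ has index 2 in D_11, so it is normal

Yes, normal subgroup


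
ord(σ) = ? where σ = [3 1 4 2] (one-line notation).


Cycle decomposition: (1 3 4 2)
Cycle lengths: 4
Order = lcm(4) = 4

ord(σ) = 4


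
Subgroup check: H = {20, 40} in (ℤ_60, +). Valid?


Subgroup test for H = {20, 40} in (ℤ_60, +):
(1) 0 ∈ H? No
(2) Closure: for all a,b ∈ H, (a+b) mod 60 ∈ H? No  [counterexample: 20 + 40 = 0 ∉ H]
(3) Inverses: for all a ∈ H, -a mod 60 ∈ H? Yes

No, H is not a subgroup of ℤ_60


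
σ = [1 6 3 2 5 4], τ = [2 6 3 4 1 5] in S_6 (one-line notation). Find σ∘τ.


σ∘τ: apply τ first, then σ
1 →τ 2 →σ 6
2 →τ 6 →σ 4
3 →τ 3 →σ 3
4 →τ 4 →σ 2
5 →τ 1 →σ 1
6 →τ 5 →σ 5

σ∘τ = [6 4 3 2 1 5]


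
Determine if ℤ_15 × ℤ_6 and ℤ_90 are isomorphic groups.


Comparing ℤ_15 × ℤ_6 and ℤ_90:
gcd(15,6) = 3 ≠ 1. Max element order in ℤ_15×ℤ_6 is lcm(15,6) = 30 < 90, so it has no element of order 90

No, ℤ_15 × ℤ_6 ≇ ℤ_90


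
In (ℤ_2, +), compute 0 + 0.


Operation: addition mod 2
0 + 0 = (a + b) mod 2 with a = 0, b = 0

0 + 0 = 0


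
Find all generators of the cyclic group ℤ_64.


g generates ℤ_n iff gcd(g,n) = 1
Prime factors of 64: 2
Generators are g ∈ {1,...,63} not divisible by any of these primes.
Generators: {1, 3, 5, 7, 9, 11, 13, 15, 17, 19, 21, 23, 25, 27, 29, 31, 33, 35, 37, 39, 41, 43, 45, 47, 49, 51, 53, 55, 57, 59, 61, 63}
Number of generators = φ(64) = 32

Generators of ℤ_64 = {1, 3, 5, 7, 9, 11, 13, 15, 17, 19, 21, 23, 25, 27, 29, 31, 33, 35, 37, 39, 41, 43, 45, 47, 49, 51, 53, 55, 57, 59, 61, 63}


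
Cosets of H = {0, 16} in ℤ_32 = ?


H = {0, 16}, |H| = 2
Number of cosets = |G|/|H| = 32/2 = 16
0 + H = {0, 16}
1 + H = {1, 17}
2 + H = {2, 18}
3 + H = {3, 19}
4 + H = {4, 20}
5 + H = {5, 21}
6 + H = {6, 22}
7 + H = {7, 23}
8 + H = {8, 24}
9 + H = {9, 25}
10 + H = {10, 26}
11 + H = {11, 27}
12 + H = {12, 28}
13 + H = {13, 29}
14 + H = {14, 30}
15 + H = {15, 31}

Cosets: 0+H={0,16}; 1+H={1,17}; 2+H={2,18}; 3+H={3,19}; 4+H={4,20}; 5+H={5,21}; 6+H={6,22}; 7+H={7,23}; 8+H={8,24}; 9+H={9,25}; 10+H={10,26}; 11+H={11,27}; 12+H={12,28}; 13+H={13,29}; 14+H={14,30}; 15+H={15,31}


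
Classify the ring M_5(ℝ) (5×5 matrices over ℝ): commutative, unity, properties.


Matrix multiplication is non-commutative for n ≥ 2; the identity matrix I is the unity; singular matrices give zero divisors, so not an integral domain
Commutative: No
Integral domain: No
Has unity: Yes

M_5(ℝ) (5×5 matrices over ℝ): Commutative=No, Unity=Yes


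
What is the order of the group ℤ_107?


ℤ_n has n elements.

|ℤ_107| = 107


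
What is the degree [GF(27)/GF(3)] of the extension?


GF(27) = GF(3^3), so the extension degree is 3

[GF(27)/GF(3)] = 3


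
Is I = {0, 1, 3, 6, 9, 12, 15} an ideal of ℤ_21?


Check ideal conditions for I = {0, 1, 3, 6, 9, 12, 15} in ℤ_21:
(1) I is an additive subgroup? No
(2) For r ∈ ℤ_21 and a ∈ I: r·a ∈ I? No  [counterexample: r=2, a=1, r·a mod 21 = 2 ∉ I]

No, I is not an ideal of ℤ_21


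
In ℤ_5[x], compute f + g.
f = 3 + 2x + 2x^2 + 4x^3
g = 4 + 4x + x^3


Add coefficients mod 5:
x^0: 3 + 4 = 2 (mod 5)
x^1: 2 + 4 = 1 (mod 5)
x^2: 2 + 0 = 2 (mod 5)
x^3: 4 + 1 = 0 (mod 5)
Result: 2 + x + 2x^2

f + g = 2 + x + 2x^2


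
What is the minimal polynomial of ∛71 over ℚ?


∛71 satisfies x³ - 71 = 0, irreducible over ℚ (no rational root; 71 is not a perfect cube)

Minimal polynomial: x³ - 71


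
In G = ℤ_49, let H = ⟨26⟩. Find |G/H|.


|⟨26⟩| = n / gcd(26, 49) = 49 / 1 = 49
H is normal (ℤ_49 is abelian).
|G/H| = |G| / |H| = 49 / 49 = 1

|G/H| = 1


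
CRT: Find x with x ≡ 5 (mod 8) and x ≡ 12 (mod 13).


m₁ = 8, m₂ = 13, gcd = 1, so CRT applies. M = m₁·m₂ = 104
Let M₁ = M/m₁ = 13, M₂ = M/m₂ = 8
Find y₁ ≡ M₁⁻¹ (mod m₁): 13⁻¹ ≡ 5 (mod 8)
Find y₂ ≡ M₂⁻¹ (mod m₂): 8⁻¹ ≡ 5 (mod 13)
x = a₁·M₁·y₁ + a₂·M₂·y₂ = 5·13·5 + 12·8·5 = 805
Reduce mod 104: x ≡ 77
Check: 77 mod 8 = 5 ✓, 77 mod 13 = 12 ✓

x ≡ 77 (mod 104)


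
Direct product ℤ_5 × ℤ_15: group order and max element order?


|ℤ_5 × ℤ_15| = 5 × 15 = 75
Max element order = lcm(5,15) = 15
Cyclic? No (gcd=5)

|ℤ_5×ℤ_15| = 75, max element order = 15


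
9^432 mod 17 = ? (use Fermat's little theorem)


Fermat's little theorem: if p is prime and gcd(a,p)=1, then a^(p-1) ≡ 1 (mod p)
p = 17 is prime, gcd(9,17) = 1
Reduce exponent: 432 mod 16 = 0
So 9^432 ≡ 9^0 (mod 17)
9^0 = 1

9^432 ≡ 1 (mod 17)


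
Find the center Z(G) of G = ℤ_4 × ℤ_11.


Z(G) = {g ∈ G | gx = xg for all x ∈ G}
Direct product of abelian groups is abelian, so Z(G) = G

Z(ℤ_4 × ℤ_11) = ℤ_4 × ℤ_11


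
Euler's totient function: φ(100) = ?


Factor n: 100 = 2^2 × 5^2
φ(n) = n · ∏(1 - 1/p) over distinct primes p | n
φ(100) = 100 · (1 - 1/2) · (1 - 1/5) = 40

φ(100) = 40


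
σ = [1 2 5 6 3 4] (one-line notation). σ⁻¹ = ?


To find σ⁻¹, swap domain and range:
σ(1) = 1 → σ⁻¹(1) = 1
σ(2) = 2 → σ⁻¹(2) = 2
σ(3) = 5 → σ⁻¹(5) = 3
σ(4) = 6 → σ⁻¹(6) = 4
σ(5) = 3 → σ⁻¹(3) = 5
σ(6) = 4 → σ⁻¹(4) = 6

σ⁻¹ = [1 2 5 6 3 4]


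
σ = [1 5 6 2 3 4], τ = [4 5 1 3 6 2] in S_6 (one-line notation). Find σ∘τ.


σ∘τ: apply τ first, then σ
1 →τ 4 →σ 2
2 →τ 5 →σ 3
3 →τ 1 →σ 1
4 →τ 3 →σ 6
5 →τ 6 →σ 4
6 →τ 2 →σ 5

σ∘τ = [2 3 1 6 4 5]


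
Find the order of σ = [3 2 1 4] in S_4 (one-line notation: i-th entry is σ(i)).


Cycle decomposition: (1 3)
Cycle lengths: 2
Order = lcm(2) = 2

ord(σ) = 2


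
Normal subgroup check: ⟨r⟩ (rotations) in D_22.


H = ⟨r⟩ (rotations) in D_22
The rotation subgroup ⟨r⟩ has index 2 in D_22, so it is normal

Yes, normal subgroup


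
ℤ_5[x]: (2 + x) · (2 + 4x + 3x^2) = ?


Expand and collect like terms; reduce coefficients mod 5:
x^0: 2·2 = 4 ≡ 4 (mod 5)
x^1: 2·4 + 1·2 = 10 ≡ 0 (mod 5)
x^2: 2·3 + 1·4 = 10 ≡ 0 (mod 5)
x^3: 1·3 = 3 ≡ 3 (mod 5)
Result: 4 + 3x^3

f · g = 4 + 3x^3


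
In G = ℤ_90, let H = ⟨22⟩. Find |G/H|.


|⟨22⟩| = n / gcd(22, 90) = 90 / 2 = 45
H is normal (ℤ_90 is abelian).
|G/H| = |G| / |H| = 90 / 45 = 2

|G/H| = 2


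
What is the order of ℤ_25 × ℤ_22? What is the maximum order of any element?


|ℤ_25 × ℤ_22| = 25 × 22 = 550
Max element order = lcm(25,22) = 550
Cyclic? Yes (gcd=1)

|ℤ_25×ℤ_22| = 550, max element order = 550


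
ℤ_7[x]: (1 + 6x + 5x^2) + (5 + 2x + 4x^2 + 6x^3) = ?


Add coefficients mod 7:
x^0: 1 + 5 = 6 (mod 7)
x^1: 6 + 2 = 1 (mod 7)
x^2: 5 + 4 = 2 (mod 7)
x^3: 0 + 6 = 6 (mod 7)
Result: 6 + x + 2x^2 + 6x^3

f + g = 6 + x + 2x^2 + 6x^3


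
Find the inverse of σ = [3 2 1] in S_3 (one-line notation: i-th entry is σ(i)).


To find σ⁻¹, swap domain and range:
σ(1) = 3 → σ⁻¹(3) = 1
σ(2) = 2 → σ⁻¹(2) = 2
σ(3) = 1 → σ⁻¹(1) = 3

σ⁻¹ = [3 2 1]


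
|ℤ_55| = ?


ℤ_n has n elements.

|ℤ_55| = 55


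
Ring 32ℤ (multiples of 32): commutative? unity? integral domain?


32ℤ is a commutative ring under +,× but has no multiplicative identity (1 ∉ 32ℤ); it has no zero divisors, but without unity it is not an integral domain
Commutative: Yes
Integral domain: No
Has unity: No

32ℤ (multiples of 32): Commutative=Yes, Unity=No


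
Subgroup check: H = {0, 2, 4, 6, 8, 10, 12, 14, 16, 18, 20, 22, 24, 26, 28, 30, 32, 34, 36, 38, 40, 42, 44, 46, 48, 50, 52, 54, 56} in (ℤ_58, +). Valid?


Subgroup test for H = {0, 2, 4, 6, 8, 10, 12, 14, 16, 18, 20, 22, 24, 26, 28, 30, 32, 34, 36, 38, 40, 42, 44, 46, 48, 50, 52, 54, 56} in (ℤ_58, +):
(1) 0 ∈ H? Yes
(2) Closure: for all a,b ∈ H, (a+b) mod 58 ∈ H? Yes
(3) Inverses: for all a ∈ H, -a mod 58 ∈ H? Yes

Yes, H is a subgroup of ℤ_58


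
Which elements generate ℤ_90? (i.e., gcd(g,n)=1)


g generates ℤ_n iff gcd(g,n) = 1
Prime factors of 90: 2, 3, 5
Generators are g ∈ {1,...,89} not divisible by any of these primes.
Generators: {1, 7, 11, 13, 17, 19, 23, 29, 31, 37, 41, 43, 47, 49, 53, 59, 61, 67, 71, 73, 77, 79, 83, 89}
Number of generators = φ(90) = 24

Generators of ℤ_90 = {1, 7, 11, 13, 17, 19, 23, 29, 31, 37, 41, 43, 47, 49, 53, 59, 61, 67, 71, 73, 77, 79, 83, 89}


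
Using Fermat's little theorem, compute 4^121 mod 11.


Fermat's little theorem: if p is prime and gcd(a,p)=1, then a^(p-1) ≡ 1 (mod p)
p = 11 is prime, gcd(4,11) = 1
Reduce exponent: 121 mod 10 = 1
So 4^121 ≡ 4^1 (mod 11)
4^1 mod 11 = 4

4^121 ≡ 4 (mod 11)


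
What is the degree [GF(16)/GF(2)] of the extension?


GF(16) = GF(2^4), so the extension degree is 4

[GF(16)/GF(2)] = 4


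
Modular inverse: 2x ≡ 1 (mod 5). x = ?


Use the extended Euclidean algorithm to write 1 = 2·s + 5·t; then s mod 5 is the inverse.
Euclidean algorithm:
  2 = 0·5 + 2
  5 = 2·2 + 1
  2 = 2·1 + 0
gcd(2,5) = 1
Back-substitution gives: 2·(-2) + 5·(1) = 1
So 2⁻¹ ≡ -2 ≡ 3 (mod 5)
Check: 2 × 3 = 6 ≡ 1 (mod 5) ✓

2⁻¹ ≡ 3 (mod 5)


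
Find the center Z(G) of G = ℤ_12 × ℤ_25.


Z(G) = {g ∈ G | gx = xg for all x ∈ G}
Direct product of abelian groups is abelian, so Z(G) = G

Z(ℤ_12 × ℤ_25) = ℤ_12 × ℤ_25


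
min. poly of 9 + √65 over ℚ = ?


Let α = 9 + √65. Then α - 9 = √65, so (α - 9)² = 65, giving α² - 18α + 16 = 0. Degree 2 and α ∉ ℚ, so this is the minimal polynomial.

Minimal polynomial: x² - 18x + 16


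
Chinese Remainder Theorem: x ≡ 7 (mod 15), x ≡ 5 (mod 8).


m₁ = 15, m₂ = 8, gcd = 1, so CRT applies. M = m₁·m₂ = 120
Let M₁ = M/m₁ = 8, M₂ = M/m₂ = 15
Find y₁ ≡ M₁⁻¹ (mod m₁): 8⁻¹ ≡ 2 (mod 15)
Find y₂ ≡ M₂⁻¹ (mod m₂): 15⁻¹ ≡ 7 (mod 8)
x = a₁·M₁·y₁ + a₂·M₂·y₂ = 7·8·2 + 5·15·7 = 637
Reduce mod 120: x ≡ 37
Check: 37 mod 15 = 7 ✓, 37 mod 8 = 5 ✓

x ≡ 37 (mod 120)


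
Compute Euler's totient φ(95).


Factor n: 95 = 5 × 19
φ(n) = n · ∏(1 - 1/p) over distinct primes p | n
φ(95) = 95 · (1 - 1/5) · (1 - 1/19) = 72

φ(95) = 72


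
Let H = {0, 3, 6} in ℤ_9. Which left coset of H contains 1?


1 + H = {1 + h (mod 9) : h ∈ H}
1+0=1, 1+3=4, 1+6=7

1 + H = {1, 4, 7}


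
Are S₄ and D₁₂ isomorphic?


Comparing S₄ and D₁₂:
S₄ has trivial center; D₁₂ has center {e, r⁶}

No, S₄ ≇ D₁₂


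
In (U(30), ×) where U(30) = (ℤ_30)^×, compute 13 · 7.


Operation: multiplication mod 30
13 · 7 = (a × b) mod 30 with a = 13, b = 7

13 · 7 = 1


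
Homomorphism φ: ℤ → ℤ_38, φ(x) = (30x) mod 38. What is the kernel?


Kernel = preimage of identity
ker(φ) = {x ∈ ℤ : 30x ≡ 0 (mod 38)}. gcd(30,38) = 2, so 30x ≡ 0 (mod 38) ⟺ x ≡ 0 (mod 38/2 = 19). Hence ker(φ) = 19ℤ

ker(φ) = 19ℤ


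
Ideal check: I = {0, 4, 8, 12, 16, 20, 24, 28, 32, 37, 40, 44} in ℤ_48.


Check ideal conditions for I = {0, 4, 8, 12, 16, 20, 24, 28, 32, 37, 40, 44} in ℤ_48:
(1) I is an additive subgroup? No
(2) For r ∈ ℤ_48 and a ∈ I: r·a ∈ I? No  [counterexample: r=2, a=37, r·a mod 48 = 26 ∉ I]

No, I is not an ideal of ℤ_48


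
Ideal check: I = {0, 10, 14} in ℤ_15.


Check ideal conditions for I = {0, 10, 14} in ℤ_15:
(1) I is an additive subgroup? No
(2) For r ∈ ℤ_15 and a ∈ I: r·a ∈ I? No  [counterexample: r=2, a=10, r·a mod 15 = 5 ∉ I]

No, I is not an ideal of ℤ_15


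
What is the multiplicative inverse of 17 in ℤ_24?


Use the extended Euclidean algorithm to write 1 = 17·s + 24·t; then s mod 24 is the inverse.
Euclidean algorithm:
  17 = 0·24 + 17
  24 = 1·17 + 7
  17 = 2·7 + 3
  7 = 2·3 + 1
  3 = 3·1 + 0
gcd(17,24) = 1
Back-substitution gives: 17·(-7) + 24·(5) = 1
So 17⁻¹ ≡ -7 ≡ 17 (mod 24)
Check: 17 × 17 = 289 ≡ 1 (mod 24) ✓

17⁻¹ ≡ 17 (mod 24)


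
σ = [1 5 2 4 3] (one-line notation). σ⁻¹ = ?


To find σ⁻¹, swap domain and range:
σ(1) = 1 → σ⁻¹(1) = 1
σ(2) = 5 → σ⁻¹(5) = 2
σ(3) = 2 → σ⁻¹(2) = 3
σ(4) = 4 → σ⁻¹(4) = 4
σ(5) = 3 → σ⁻¹(3) = 5

σ⁻¹ = [1 3 5 4 2]


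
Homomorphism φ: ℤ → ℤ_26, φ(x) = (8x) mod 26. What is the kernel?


Kernel = preimage of identity
ker(φ) = {x ∈ ℤ : 8x ≡ 0 (mod 26)}. gcd(8,26) = 2, so 8x ≡ 0 (mod 26) ⟺ x ≡ 0 (mod 26/2 = 13). Hence ker(φ) = 13ℤ

ker(φ) = 13ℤ


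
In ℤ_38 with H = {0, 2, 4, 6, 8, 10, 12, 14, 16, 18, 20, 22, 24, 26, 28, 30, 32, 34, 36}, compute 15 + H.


15 + H = {15 + h (mod 38) : h ∈ H}
15+0=15, 15+2=17, 15+4=19, 15+6=21, 15+8=23, 15+10=25, 15+12=27, 15+14=29, 15+16=31, 15+18=33, 15+20=35, 15+22=37, 15+24=1, 15+26=3, 15+28=5, 15+30=7, 15+32=9, 15+34=11, 15+36=13
15 + H = {1, 3, 5, 7, 9, 11, 13, 15, 17, 19, 21, 23, 25, 27, 29, 31, 33, 35, 37} = 1 + H

15 + H = {1, 3, 5, 7, 9, 11, 13, 15, 17, 19, 21, 23, 25, 27, 29, 31, 33, 35, 37}


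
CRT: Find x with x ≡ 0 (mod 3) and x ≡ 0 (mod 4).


m₁ = 3, m₂ = 4, gcd = 1, so CRT applies. M = m₁·m₂ = 12
Let M₁ = M/m₁ = 4, M₂ = M/m₂ = 3
Find y₁ ≡ M₁⁻¹ (mod m₁): 4⁻¹ ≡ 1 (mod 3)
Find y₂ ≡ M₂⁻¹ (mod m₂): 3⁻¹ ≡ 3 (mod 4)
x = a₁·M₁·y₁ + a₂·M₂·y₂ = 0·4·1 + 0·3·3 = 0
Reduce mod 12: x ≡ 0
Check: 0 mod 3 = 0 ✓, 0 mod 4 = 0 ✓

x ≡ 0 (mod 12)


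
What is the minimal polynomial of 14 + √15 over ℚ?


Let α = 14 + √15. Then α - 14 = √15, so (α - 14)² = 15, giving α² - 28α + 181 = 0. Degree 2 and α ∉ ℚ, so this is the minimal polynomial.

Minimal polynomial: x² - 28x + 181


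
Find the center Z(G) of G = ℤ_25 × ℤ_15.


Z(G) = {g ∈ G | gx = xg for all x ∈ G}
Direct product of abelian groups is abelian, so Z(G) = G

Z(ℤ_25 × ℤ_15) = ℤ_25 × ℤ_15


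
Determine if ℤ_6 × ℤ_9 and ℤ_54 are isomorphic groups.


Comparing ℤ_6 × ℤ_9 and ℤ_54:
gcd(6,9) = 3 ≠ 1. Max element order in ℤ_6×ℤ_9 is lcm(6,9) = 18 < 54, so it has no element of order 54

No, ℤ_6 × ℤ_9 ≇ ℤ_54


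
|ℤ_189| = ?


ℤ_n has n elements.

|ℤ_189| = 189


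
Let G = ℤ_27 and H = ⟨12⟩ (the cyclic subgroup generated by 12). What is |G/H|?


|⟨12⟩| = n / gcd(12, 27) = 27 / 3 = 9
H is normal (ℤ_27 is abelian).
|G/H| = |G| / |H| = 27 / 9 = 3

|G/H| = 3


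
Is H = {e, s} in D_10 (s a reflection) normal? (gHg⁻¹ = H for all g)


H = {e, s} in D_10 (s a reflection)
r·s·r⁻¹ = sr⁻² ≠ s for n ≥ 3, so {e, s} is not closed under conjugation

No, not a normal subgroup


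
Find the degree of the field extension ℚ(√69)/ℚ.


√69 has minimal polynomial x² - 69 (irreducible over ℚ since 69 is squarefree)

[ℚ(√69)/ℚ] = 2


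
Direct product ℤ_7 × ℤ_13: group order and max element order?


|ℤ_7 × ℤ_13| = 7 × 13 = 91
Max element order = lcm(7,13) = 91
Cyclic? Yes (gcd=1)

|ℤ_7×ℤ_13| = 91, max element order = 91


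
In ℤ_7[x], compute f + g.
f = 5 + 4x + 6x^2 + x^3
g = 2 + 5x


Add coefficients mod 7:
x^0: 5 + 2 = 0 (mod 7)
x^1: 4 + 5 = 2 (mod 7)
x^2: 6 + 0 = 6 (mod 7)
x^3: 1 + 0 = 1 (mod 7)
Result: 2x + 6x^2 + x^3

f + g = 2x + 6x^2 + x^3


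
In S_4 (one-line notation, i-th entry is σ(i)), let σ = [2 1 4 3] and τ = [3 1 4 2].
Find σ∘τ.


σ∘τ: apply τ first, then σ
1 →τ 3 →σ 4
2 →τ 1 →σ 2
3 →τ 4 →σ 3
4 →τ 2 →σ 1

σ∘τ = [4 2 3 1]


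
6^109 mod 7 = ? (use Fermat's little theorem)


Fermat's little theorem: if p is prime and gcd(a,p)=1, then a^(p-1) ≡ 1 (mod p)
p = 7 is prime, gcd(6,7) = 1
Reduce exponent: 109 mod 6 = 1
So 6^109 ≡ 6^1 (mod 7)
6^1 mod 7 = 6

6^109 ≡ 6 (mod 7)


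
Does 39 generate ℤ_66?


g generates ℤ_n iff gcd(g, n) = 1
gcd(39, 66) = 3
Since gcd = 3 ≠ 1, ⟨39⟩ has order 22 < 66, so 39 is not a generator.

No, 39 does not generate ℤ_66


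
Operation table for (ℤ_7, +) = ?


Elements: {0, 1, 2, 3, 4, 5, 6}
Operation: addition mod 7
Entry (a, b) = (a + b) mod 7

Cayley table:
  | 0 | 1 | 2 | 3 | 4 | 5 | 6
0 | 0 | 1 | 2 | 3 | 4 | 5 | 6
1 | 1 | 2 | 3 | 4 | 5 | 6 | 0
2 | 2 | 3 | 4 | 5 | 6 | 0 | 1
3 | 3 | 4 | 5 | 6 | 0 | 1 | 2
4 | 4 | 5 | 6 | 0 | 1 | 2 | 3
5 | 5 | 6 | 0 | 1 | 2 | 3 | 4
6 | 6 | 0 | 1 | 2 | 3 | 4 | 5


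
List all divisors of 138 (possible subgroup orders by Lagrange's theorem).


Lagrange's theorem: |H| divides |G|
|G| = 138
Divisors of 138: 1, 2, 3, 6, 23, 46, 69, 138

Possible subgroup orders: {1, 2, 3, 6, 23, 46, 69, 138}


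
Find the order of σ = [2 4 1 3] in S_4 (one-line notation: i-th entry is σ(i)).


Cycle decomposition: (1 2 4 3)
Cycle lengths: 4
Order = lcm(4) = 4

ord(σ) = 4


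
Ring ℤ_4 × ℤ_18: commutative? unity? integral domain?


Direct product ring; commutative with unity (1,1); but (1,0)·(0,1) = (0,0) gives zero divisors, so not an integral domain
Commutative: Yes
Integral domain: No
Has unity: Yes

ℤ_4 × ℤ_18: Commutative=Yes, Unity=Yes


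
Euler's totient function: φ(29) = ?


φ(n) = count of k ∈ {1,...,n} with gcd(k,n)=1
Coprimes to 29: {1, 2, 3, 4, 5, 6, 7, 8, 9, 10, 11, 12, 13, 14, 15, 16, 17, 18, 19, 20, 21, 22, 23, 24, 25, 26, 27, 28}
Count: 28

φ(29) = 28


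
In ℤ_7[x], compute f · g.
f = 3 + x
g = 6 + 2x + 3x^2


Expand and collect like terms; reduce coefficients mod 7:
x^0: 3·6 = 18 ≡ 4 (mod 7)
x^1: 3·2 + 1·6 = 12 ≡ 5 (mod 7)
x^2: 3·3 + 1·2 = 11 ≡ 4 (mod 7)
x^3: 1·3 = 3 ≡ 3 (mod 7)
Result: 4 + 5x + 4x^2 + 3x^3

f · g = 4 + 5x + 4x^2 + 3x^3


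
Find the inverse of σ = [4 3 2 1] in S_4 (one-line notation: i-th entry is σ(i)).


To find σ⁻¹, swap domain and range:
σ(1) = 4 → σ⁻¹(4) = 1
σ(2) = 3 → σ⁻¹(3) = 2
σ(3) = 2 → σ⁻¹(2) = 3
σ(4) = 1 → σ⁻¹(1) = 4

σ⁻¹ = [4 3 2 1]


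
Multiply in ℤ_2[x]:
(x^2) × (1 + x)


Expand and collect like terms; reduce coefficients mod 2:
x^0: 0·1 = 0 ≡ 0 (mod 2)
x^1: 0·1 + 0·1 = 0 ≡ 0 (mod 2)
x^2: 0·1 + 1·1 = 1 ≡ 1 (mod 2)
x^3: 1·1 = 1 ≡ 1 (mod 2)
Result: x^2 + x^3

f · g = x^2 + x^3


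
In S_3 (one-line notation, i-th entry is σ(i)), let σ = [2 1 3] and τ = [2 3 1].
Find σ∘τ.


σ∘τ: apply τ first, then σ
1 →τ 2 →σ 1
2 →τ 3 →σ 3
3 →τ 1 →σ 2

σ∘τ = [1 3 2]


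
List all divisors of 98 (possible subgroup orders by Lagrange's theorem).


Lagrange's theorem: |H| divides |G|
|G| = 98
Divisors of 98: 1, 2, 7, 14, 49, 98

Possible subgroup orders: {1, 2, 7, 14, 49, 98}


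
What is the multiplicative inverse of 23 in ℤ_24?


Use the extended Euclidean algorithm to write 1 = 23·s + 24·t; then s mod 24 is the inverse.
Euclidean algorithm:
  23 = 0·24 + 23
  24 = 1·23 + 1
  23 = 23·1 + 0
gcd(23,24) = 1
Back-substitution gives: 23·(-1) + 24·(1) = 1
So 23⁻¹ ≡ -1 ≡ 23 (mod 24)
Check: 23 × 23 = 529 ≡ 1 (mod 24) ✓

23⁻¹ ≡ 23 (mod 24)


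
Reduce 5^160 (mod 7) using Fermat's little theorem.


Fermat's little theorem: if p is prime and gcd(a,p)=1, then a^(p-1) ≡ 1 (mod p)
p = 7 is prime, gcd(5,7) = 1
Reduce exponent: 160 mod 6 = 4
So 5^160 ≡ 5^4 (mod 7)
5^4 mod 7 = 2

5^160 ≡ 2 (mod 7)


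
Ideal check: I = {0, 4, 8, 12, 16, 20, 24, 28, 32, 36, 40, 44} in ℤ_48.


Check ideal conditions for I = {0, 4, 8, 12, 16, 20, 24, 28, 32, 36, 40, 44} in ℤ_48:
(1) I is an additive subgroup? Yes
(2) For r ∈ ℤ_48 and a ∈ I: r·a ∈ I? Yes

Yes, I is an ideal of ℤ_48


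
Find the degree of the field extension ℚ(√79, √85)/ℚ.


[ℚ(√79,√85):ℚ] = [ℚ(√79,√85):ℚ(√79)]·[ℚ(√79):ℚ] = 2·2 = 4

[ℚ(√79, √85)/ℚ] = 4


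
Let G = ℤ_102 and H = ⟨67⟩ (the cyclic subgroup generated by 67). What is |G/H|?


|⟨67⟩| = n / gcd(67, 102) = 102 / 1 = 102
H is normal (ℤ_102 is abelian).
|G/H| = |G| / |H| = 102 / 102 = 1

|G/H| = 1


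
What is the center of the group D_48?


Z(G) = {g ∈ G | gx = xg for all x ∈ G}
For even n, Z(D_n) = {e, r^(n/2)}: the 180° rotation r^24 commutes with every reflection and rotation

Z(D_48) = {e, r^24}


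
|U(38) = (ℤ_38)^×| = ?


U(n) is the group of units mod n; |U(n)| = φ(n)
|U(38)| = φ(38) = 18

|U(38) = (ℤ_38)^×| = 18


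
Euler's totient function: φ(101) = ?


Factor n: 101 = 101
φ(n) = n · ∏(1 - 1/p) over distinct primes p | n
φ(101) = 101 · (1 - 1/101) = 100

φ(101) = 100


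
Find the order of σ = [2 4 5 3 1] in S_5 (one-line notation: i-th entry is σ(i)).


Cycle decomposition: (1 2 4 3 5)
Cycle lengths: 5
Order = lcm(5) = 5

ord(σ) = 5


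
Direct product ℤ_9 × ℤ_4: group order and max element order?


|ℤ_9 × ℤ_4| = 9 × 4 = 36
Max element order = lcm(9,4) = 36
Cyclic? Yes (gcd=1)

|ℤ_9×ℤ_4| = 36, max element order = 36


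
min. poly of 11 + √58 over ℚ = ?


Let α = 11 + √58. Then α - 11 = √58, so (α - 11)² = 58, giving α² - 22α + 63 = 0. Degree 2 and α ∉ ℚ, so this is the minimal polynomial.

Minimal polynomial: x² - 22x + 63


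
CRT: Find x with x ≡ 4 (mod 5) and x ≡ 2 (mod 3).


m₁ = 5, m₂ = 3, gcd = 1, so CRT applies. M = m₁·m₂ = 15
Let M₁ = M/m₁ = 3, M₂ = M/m₂ = 5
Find y₁ ≡ M₁⁻¹ (mod m₁): 3⁻¹ ≡ 2 (mod 5)
Find y₂ ≡ M₂⁻¹ (mod m₂): 5⁻¹ ≡ 2 (mod 3)
x = a₁·M₁·y₁ + a₂·M₂·y₂ = 4·3·2 + 2·5·2 = 44
Reduce mod 15: x ≡ 14
Check: 14 mod 5 = 4 ✓, 14 mod 3 = 2 ✓

x ≡ 14 (mod 15)


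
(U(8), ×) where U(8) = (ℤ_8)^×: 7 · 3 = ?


Operation: multiplication mod 8
7 · 3 = (a × b) mod 8 with a = 7, b = 3

7 · 3 = 5


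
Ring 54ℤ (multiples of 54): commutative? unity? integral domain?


54ℤ is a commutative ring under +,× but has no multiplicative identity (1 ∉ 54ℤ); it has no zero divisors, but without unity it is not an integral domain
Commutative: Yes
Integral domain: No
Has unity: No

54ℤ (multiples of 54): Commutative=Yes, Unity=No


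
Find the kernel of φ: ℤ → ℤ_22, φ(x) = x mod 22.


Kernel = preimage of identity
ker(φ) = {x ∈ ℤ : x ≡ 0 (mod 22)} = 22ℤ = {0, ±22, ±44, ...}

ker(φ) = 22ℤ


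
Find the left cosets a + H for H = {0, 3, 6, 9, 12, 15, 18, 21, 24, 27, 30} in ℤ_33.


H = {0, 3, 6, 9, 12, 15, 18, 21, 24, 27, 30}, |H| = 11
Number of cosets = |G|/|H| = 33/11 = 3
0 + H = {0, 3, 6, 9, 12, 15, 18, 21, 24, 27, 30}
1 + H = {1, 4, 7, 10, 13, 16, 19, 22, 25, 28, 31}
2 + H = {2, 5, 8, 11, 14, 17, 20, 23, 26, 29, 32}

Cosets: 0+H={0,3,6,9,12,15,18,21,24,27,30}; 1+H={1,4,7,10,13,16,19,22,25,28,31}; 2+H={2,5,8,11,14,17,20,23,26,29,32}


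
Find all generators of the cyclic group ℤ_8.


g generates ℤ_n iff gcd(g,n) = 1
Checking each g ∈ {1,...,7}:
gcd(1,8) = 1
gcd(2,8) = 2
gcd(3,8) = 1
gcd(4,8) = 4
gcd(5,8) = 1
gcd(6,8) = 2
gcd(7,8) = 1
Generators: {1, 3, 5, 7}
Number of generators = φ(8) = 4

Generators of ℤ_8 = {1, 3, 5, 7}


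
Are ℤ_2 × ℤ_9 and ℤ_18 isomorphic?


Comparing ℤ_2 × ℤ_9 and ℤ_18:
gcd(2,9) = 1, so ℤ_2 × ℤ_9 ≅ ℤ_18 (CRT)

Yes, ℤ_2 × ℤ_9 ≅ ℤ_18


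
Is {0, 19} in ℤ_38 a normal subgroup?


H = {0, 19} in ℤ_38
ℤ_38 is abelian; every subgroup of an abelian group is normal

Yes, normal subgroup


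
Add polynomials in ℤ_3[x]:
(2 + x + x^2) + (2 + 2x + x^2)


Add coefficients mod 3:
x^0: 2 + 2 = 1 (mod 3)
x^1: 1 + 2 = 0 (mod 3)
x^2: 1 + 1 = 2 (mod 3)
Result: 1 + 2x^2

f + g = 1 + 2x^2


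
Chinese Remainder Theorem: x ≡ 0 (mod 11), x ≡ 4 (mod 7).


m₁ = 11, m₂ = 7, gcd = 1, so CRT applies. M = m₁·m₂ = 77
Let M₁ = M/m₁ = 7, M₂ = M/m₂ = 11
Find y₁ ≡ M₁⁻¹ (mod m₁): 7⁻¹ ≡ 8 (mod 11)
Find y₂ ≡ M₂⁻¹ (mod m₂): 11⁻¹ ≡ 2 (mod 7)
x = a₁·M₁·y₁ + a₂·M₂·y₂ = 0·7·8 + 4·11·2 = 88
Reduce mod 77: x ≡ 11
Check: 11 mod 11 = 0 ✓, 11 mod 7 = 4 ✓

x ≡ 11 (mod 77)


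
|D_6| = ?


|D_n| = 2n (n rotations and n reflections)
|D_6| = 2×6 = 12

|D_6| = 12


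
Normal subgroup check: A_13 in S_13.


H = A_13 in S_13
A_13 has index 2 in S_13, and every subgroup of index 2 is normal

Yes, normal subgroup


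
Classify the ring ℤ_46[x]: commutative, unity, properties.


ℤ_46 has zero divisors (2·23 ≡ 0), and these lift to constant zero divisors in ℤ_46[x]; so not an integral domain
Commutative: Yes
Integral domain: No
Has unity: Yes

ℤ_46[x]: Commutative=Yes, Unity=Yes


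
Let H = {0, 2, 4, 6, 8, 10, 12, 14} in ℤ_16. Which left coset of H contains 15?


15 + H = {15 + h (mod 16) : h ∈ H}
15+0=15, 15+2=1, 15+4=3, 15+6=5, 15+8=7, 15+10=9, 15+12=11, 15+14=13
15 + H = {1, 3, 5, 7, 9, 11, 13, 15} = 1 + H

15 + H = {1, 3, 5, 7, 9, 11, 13, 15}


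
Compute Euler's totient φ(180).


Factor n: 180 = 2^2 × 3^2 × 5
φ(n) = n · ∏(1 - 1/p) over distinct primes p | n
φ(180) = 180 · (1 - 1/2) · (1 - 1/3) · (1 - 1/5) = 48

φ(180) = 48


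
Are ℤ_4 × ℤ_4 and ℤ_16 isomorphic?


Comparing ℤ_4 × ℤ_4 and ℤ_16:
gcd(4,4) = 4 ≠ 1. Max element order in ℤ_4×ℤ_4 is lcm(4,4) = 4 < 16, so it has no element of order 16

No, ℤ_4 × ℤ_4 ≇ ℤ_16


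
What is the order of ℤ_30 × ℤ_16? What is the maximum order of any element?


|ℤ_30 × ℤ_16| = 30 × 16 = 480
Max element order = lcm(30,16) = 240
Cyclic? No (gcd=2)

|ℤ_30×ℤ_16| = 480, max element order = 240


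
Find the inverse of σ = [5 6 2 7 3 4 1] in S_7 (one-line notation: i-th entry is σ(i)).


To find σ⁻¹, swap domain and range:
σ(1) = 5 → σ⁻¹(5) = 1
σ(2) = 6 → σ⁻¹(6) = 2
σ(3) = 2 → σ⁻¹(2) = 3
σ(4) = 7 → σ⁻¹(7) = 4
σ(5) = 3 → σ⁻¹(3) = 5
σ(6) = 4 → σ⁻¹(4) = 6
σ(7) = 1 → σ⁻¹(1) = 7

σ⁻¹ = [7 3 5 6 1 2 4]


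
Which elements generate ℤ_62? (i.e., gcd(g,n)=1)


g generates ℤ_n iff gcd(g,n) = 1
Prime factors of 62: 2, 31
Generators are g ∈ {1,...,61} not divisible by any of these primes.
Generators: {1, 3, 5, 7, 9, 11, 13, 15, 17, 19, 21, 23, 25, 27, 29, 33, 35, 37, 39, 41, 43, 45, 47, 49, 51, 53, 55, 57, 59, 61}
Number of generators = φ(62) = 30

Generators of ℤ_62 = {1, 3, 5, 7, 9, 11, 13, 15, 17, 19, 21, 23, 25, 27, 29, 33, 35, 37, 39, 41, 43, 45, 47, 49, 51, 53, 55, 57, 59, 61}


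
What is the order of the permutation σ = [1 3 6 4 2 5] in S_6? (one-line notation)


Cycle decomposition: (2 3 6 5)
Cycle lengths: 4
Order = lcm(4) = 4

ord(σ) = 4


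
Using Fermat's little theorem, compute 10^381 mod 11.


Fermat's little theorem: if p is prime and gcd(a,p)=1, then a^(p-1) ≡ 1 (mod p)
p = 11 is prime, gcd(10,11) = 1
Reduce exponent: 381 mod 10 = 1
So 10^381 ≡ 10^1 (mod 11)
10^1 mod 11 = 10

10^381 ≡ 10 (mod 11)


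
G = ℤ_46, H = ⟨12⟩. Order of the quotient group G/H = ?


|⟨12⟩| = n / gcd(12, 46) = 46 / 2 = 23
H is normal (ℤ_46 is abelian).
|G/H| = |G| / |H| = 46 / 23 = 2

|G/H| = 2


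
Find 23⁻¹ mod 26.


Use the extended Euclidean algorithm to write 1 = 23·s + 26·t; then s mod 26 is the inverse.
Euclidean algorithm:
  23 = 0·26 + 23
  26 = 1·23 + 3
  23 = 7·3 + 2
  3 = 1·2 + 1
  2 = 2·1 + 0
gcd(23,26) = 1
Back-substitution gives: 23·(-9) + 26·(8) = 1
So 23⁻¹ ≡ -9 ≡ 17 (mod 26)
Check: 23 × 17 = 391 ≡ 1 (mod 26) ✓

23⁻¹ ≡ 17 (mod 26)


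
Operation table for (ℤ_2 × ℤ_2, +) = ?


Elements: {(0,0), (0,1), (1,0), (1,1)}
Operation: componentwise addition mod (2, 2)
Entry (a, b) = ((a₁+b₁) mod 2, (a₂+b₂) mod 2)

Cayley table:
      | (0,0) | (0,1) | (1,0) | (1,1)
(0,0) | (0,0) | (0,1) | (1,0) | (1,1)
(0,1) | (0,1) | (0,0) | (1,1) | (1,0)
(1,0) | (1,0) | (1,1) | (0,0) | (0,1)
(1,1) | (1,1) | (1,0) | (0,1) | (0,0)


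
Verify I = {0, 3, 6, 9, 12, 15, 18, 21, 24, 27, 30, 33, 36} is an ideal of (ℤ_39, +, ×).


Check ideal conditions for I = {0, 3, 6, 9, 12, 15, 18, 21, 24, 27, 30, 33, 36} in ℤ_39:
(1) I is an additive subgroup? Yes
(2) For r ∈ ℤ_39 and a ∈ I: r·a ∈ I? Yes

Yes, I is an ideal of ℤ_39


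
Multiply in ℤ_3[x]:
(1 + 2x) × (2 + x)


Expand and collect like terms; reduce coefficients mod 3:
x^0: 1·2 = 2 ≡ 2 (mod 3)
x^1: 1·1 + 2·2 = 5 ≡ 2 (mod 3)
x^2: 2·1 = 2 ≡ 2 (mod 3)
Result: 2 + 2x + 2x^2

f · g = 2 + 2x + 2x^2


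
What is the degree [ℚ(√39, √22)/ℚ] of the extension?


[ℚ(√39,√22):ℚ] = [ℚ(√39,√22):ℚ(√39)]·[ℚ(√39):ℚ] = 2·2 = 4

[ℚ(√39, √22)/ℚ] = 4


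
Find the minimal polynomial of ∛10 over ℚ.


∛10 satisfies x³ - 10 = 0, irreducible over ℚ (no rational root; 10 is not a perfect cube)

Minimal polynomial: x³ - 10


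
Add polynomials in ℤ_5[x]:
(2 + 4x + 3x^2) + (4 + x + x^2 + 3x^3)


Add coefficients mod 5:
x^0: 2 + 4 = 1 (mod 5)
x^1: 4 + 1 = 0 (mod 5)
x^2: 3 + 1 = 4 (mod 5)
x^3: 0 + 3 = 3 (mod 5)
Result: 1 + 4x^2 + 3x^3

f + g = 1 + 4x^2 + 3x^3


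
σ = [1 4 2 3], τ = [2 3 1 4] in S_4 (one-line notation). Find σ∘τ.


σ∘τ: apply τ first, then σ
1 →τ 2 →σ 4
2 →τ 3 →σ 2
3 →τ 1 →σ 1
4 →τ 4 →σ 3

σ∘τ = [4 2 1 3]


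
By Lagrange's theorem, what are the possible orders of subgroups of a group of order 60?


Lagrange's theorem: |H| divides |G|
|G| = 60
Divisors of 60: 1, 2, 3, 4, 5, 6, 10, 12, 15, 20, 30, 60

Possible subgroup orders: {1, 2, 3, 4, 5, 6, 10, 12, 15, 20, 30, 60}


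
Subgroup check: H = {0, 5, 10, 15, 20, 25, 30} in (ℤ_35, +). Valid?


Subgroup test for H = {0, 5, 10, 15, 20, 25, 30} in (ℤ_35, +):
(1) 0 ∈ H? Yes
(2) Closure: for all a,b ∈ H, (a+b) mod 35 ∈ H? Yes
(3) Inverses: for all a ∈ H, -a mod 35 ∈ H? Yes

Yes, H is a subgroup of ℤ_35


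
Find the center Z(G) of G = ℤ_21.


Z(G) = {g ∈ G | gx = xg for all x ∈ G}
ℤ_21 is abelian, so Z(G) = G

Z(ℤ_21) = ℤ_21


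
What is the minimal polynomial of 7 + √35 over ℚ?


Let α = 7 + √35. Then α - 7 = √35, so (α - 7)² = 35, giving α² - 14α + 14 = 0. Degree 2 and α ∉ ℚ, so this is the minimal polynomial.

Minimal polynomial: x² - 14x + 14


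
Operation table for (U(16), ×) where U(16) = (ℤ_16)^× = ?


Elements: {1, 3, 5, 7, 9, 11, 13, 15}
Operation: multiplication mod 16
Entry (a, b) = (a × b) mod 16

Cayley table:
   |  1 |  3 |  5 |  7 |  9 | 11 | 13 | 15
 1 |  1 |  3 |  5 |  7 |  9 | 11 | 13 | 15
 3 |  3 |  9 | 15 |  5 | 11 |  1 |  7 | 13
 5 |  5 | 15 |  9 |  3 | 13 |  7 |  1 | 11
 7 |  7 |  5 |  3 |  1 | 15 | 13 | 11 |  9
 9 |  9 | 11 | 13 | 15 |  1 |  3 |  5 |  7
11 | 11 |  1 |  7 | 13 |  3 |  9 | 15 |  5
13 | 13 |  7 |  1 | 11 |  5 | 15 |  9 |  3
15 | 15 | 13 | 11 |  9 |  7 |  5 |  3 |  1


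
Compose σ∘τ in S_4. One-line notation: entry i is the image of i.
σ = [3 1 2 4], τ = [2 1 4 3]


σ∘τ: apply τ first, then σ
1 →τ 2 →σ 1
2 →τ 1 →σ 3
3 →τ 4 →σ 4
4 →τ 3 →σ 2

σ∘τ = [1 3 4 2]


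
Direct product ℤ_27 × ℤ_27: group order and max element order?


|ℤ_27 × ℤ_27| = 27 × 27 = 729
Max element order = lcm(27,27) = 27
Cyclic? No (gcd=27)

|ℤ_27×ℤ_27| = 729, max element order = 27


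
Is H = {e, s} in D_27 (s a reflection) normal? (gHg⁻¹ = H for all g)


H = {e, s} in D_27 (s a reflection)
r·s·r⁻¹ = sr⁻² ≠ s for n ≥ 3, so {e, s} is not closed under conjugation

No, not a normal subgroup


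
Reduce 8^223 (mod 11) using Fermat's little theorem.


Fermat's little theorem: if p is prime and gcd(a,p)=1, then a^(p-1) ≡ 1 (mod p)
p = 11 is prime, gcd(8,11) = 1
Reduce exponent: 223 mod 10 = 3
So 8^223 ≡ 8^3 (mod 11)
8^3 mod 11 = 6

8^223 ≡ 6 (mod 11)


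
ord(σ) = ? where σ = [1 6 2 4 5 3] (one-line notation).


Cycle decomposition: (2 6 3)
Cycle lengths: 3
Order = lcm(3) = 3

ord(σ) = 3


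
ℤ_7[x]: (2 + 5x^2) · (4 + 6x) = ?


Expand and collect like terms; reduce coefficients mod 7:
x^0: 2·4 = 8 ≡ 1 (mod 7)
x^1: 2·6 + 0·4 = 12 ≡ 5 (mod 7)
x^2: 0·6 + 5·4 = 20 ≡ 6 (mod 7)
x^3: 5·6 = 30 ≡ 2 (mod 7)
Result: 1 + 5x + 6x^2 + 2x^3

f · g = 1 + 5x + 6x^2 + 2x^3


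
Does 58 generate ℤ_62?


g generates ℤ_n iff gcd(g, n) = 1
gcd(58, 62) = 2
Since gcd = 2 ≠ 1, ⟨58⟩ has order 31 < 62, so 58 is not a generator.

No, 58 does not generate ℤ_62


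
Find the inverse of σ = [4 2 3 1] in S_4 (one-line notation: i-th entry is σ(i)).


To find σ⁻¹, swap domain and range:
σ(1) = 4 → σ⁻¹(4) = 1
σ(2) = 2 → σ⁻¹(2) = 2
σ(3) = 3 → σ⁻¹(3) = 3
σ(4) = 1 → σ⁻¹(1) = 4

σ⁻¹ = [4 2 3 1]


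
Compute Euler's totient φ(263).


Factor n: 263 = 263
φ(n) = n · ∏(1 - 1/p) over distinct primes p | n
φ(263) = 263 · (1 - 1/263) = 262

φ(263) = 262


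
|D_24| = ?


|D_n| = 2n (n rotations and n reflections)
|D_24| = 2×24 = 48

|D_24| = 48


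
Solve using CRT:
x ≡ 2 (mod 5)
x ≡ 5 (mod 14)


m₁ = 5, m₂ = 14, gcd = 1, so CRT applies. M = m₁·m₂ = 70
Let M₁ = M/m₁ = 14, M₂ = M/m₂ = 5
Find y₁ ≡ M₁⁻¹ (mod m₁): 14⁻¹ ≡ 4 (mod 5)
Find y₂ ≡ M₂⁻¹ (mod m₂): 5⁻¹ ≡ 3 (mod 14)
x = a₁·M₁·y₁ + a₂·M₂·y₂ = 2·14·4 + 5·5·3 = 187
Reduce mod 70: x ≡ 47
Check: 47 mod 5 = 2 ✓, 47 mod 14 = 5 ✓

x ≡ 47 (mod 70)


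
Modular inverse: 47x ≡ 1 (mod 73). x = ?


Use the extended Euclidean algorithm to write 1 = 47·s + 73·t; then s mod 73 is the inverse.
Euclidean algorithm:
  47 = 0·73 + 47
  73 = 1·47 + 26
  47 = 1·26 + 21
  26 = 1·21 + 5
  21 = 4·5 + 1
  5 = 5·1 + 0
gcd(47,73) = 1
Back-substitution gives: 47·(14) + 73·(-9) = 1
So 47⁻¹ ≡ 14 ≡ 14 (mod 73)
Check: 47 × 14 = 658 ≡ 1 (mod 73) ✓

47⁻¹ ≡ 14 (mod 73)


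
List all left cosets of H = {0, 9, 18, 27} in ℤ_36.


H = {0, 9, 18, 27}, |H| = 4
Number of cosets = |G|/|H| = 36/4 = 9
0 + H = {0, 9, 18, 27}
1 + H = {1, 10, 19, 28}
2 + H = {2, 11, 20, 29}
3 + H = {3, 12, 21, 30}
4 + H = {4, 13, 22, 31}
5 + H = {5, 14, 23, 32}
6 + H = {6, 15, 24, 33}
7 + H = {7, 16, 25, 34}
8 + H = {8, 17, 26, 35}

Cosets: 0+H={0,9,18,27}; 1+H={1,10,19,28}; 2+H={2,11,20,29}; 3+H={3,12,21,30}; 4+H={4,13,22,31}; 5+H={5,14,23,32}; 6+H={6,15,24,33}; 7+H={7,16,25,34}; 8+H={8,17,26,35}


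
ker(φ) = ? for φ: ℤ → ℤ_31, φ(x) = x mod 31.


Kernel = preimage of identity
ker(φ) = {x ∈ ℤ : x ≡ 0 (mod 31)} = 31ℤ = {0, ±31, ±62, ...}

ker(φ) = 31ℤ


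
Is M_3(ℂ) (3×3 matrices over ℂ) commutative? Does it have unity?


Matrix multiplication is non-commutative for n ≥ 2; the identity matrix I is the unity; singular matrices give zero divisors, so not an integral domain
Commutative: No
Integral domain: No
Has unity: Yes

M_3(ℂ) (3×3 matrices over ℂ): Commutative=No, Unity=Yes
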